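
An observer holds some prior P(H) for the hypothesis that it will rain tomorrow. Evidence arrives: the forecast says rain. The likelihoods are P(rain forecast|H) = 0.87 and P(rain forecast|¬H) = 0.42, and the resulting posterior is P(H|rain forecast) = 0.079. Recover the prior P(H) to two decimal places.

P(H) = 0.04

In odds form, posterior odds = prior odds × likelihood ratio, so prior odds = posterior odds ÷ LR.
Posterior odds = 0.079/(1−0.079) = 0.0858. LR = 0.87/0.42 = 2.0714.
Prior odds = 0.0858/2.0714 = 0.0414, so P(H) = 0.0414/(1+0.0414) ≈ 0.04.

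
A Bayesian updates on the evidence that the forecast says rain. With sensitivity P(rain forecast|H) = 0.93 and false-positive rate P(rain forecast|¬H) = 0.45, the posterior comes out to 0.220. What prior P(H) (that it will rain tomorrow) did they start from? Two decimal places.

In odds form, posterior odds = prior odds × likelihood ratio, so prior odds = posterior odds ÷ LR.
Posterior odds = 0.220/(1−0.220) = 0.2821. LR = 0.93/0.45 = 2.0667.
Prior odds = 0.2821/2.0667 = 0.1365, so P(H) = 0.1365/(1+0.1365) ≈ 0.12.

P(H) = 0.12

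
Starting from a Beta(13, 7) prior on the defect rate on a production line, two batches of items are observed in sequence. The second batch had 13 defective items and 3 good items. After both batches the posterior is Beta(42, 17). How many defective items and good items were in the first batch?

16 defective items and 7 good items

Sequential conjugate updates are equivalent to a single update on the pooled data, so total successes = posterior α − prior α and total failures = posterior β − prior β.
Total across both batches: 42−13=29 defective items, 17−7=10 good items.
Subtract the second batch: 29−13=16 defective items and 10−3=7 good items.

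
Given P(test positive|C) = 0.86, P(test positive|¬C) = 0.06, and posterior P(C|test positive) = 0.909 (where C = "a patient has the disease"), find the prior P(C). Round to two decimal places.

P(C) = 0.41

Bayes' rule in odds form gives O(C|E) = O(C)·[P(E|C)/P(E|¬C)], hence O(C) = O(C|E)/LR.
Posterior odds = 0.909/(1−0.909) = 9.9890. LR = 0.86/0.06 = 14.3333.
Prior odds = 9.9890/14.3333 = 0.6969, so P(C) = 0.6969/(1+0.6969) ≈ 0.41.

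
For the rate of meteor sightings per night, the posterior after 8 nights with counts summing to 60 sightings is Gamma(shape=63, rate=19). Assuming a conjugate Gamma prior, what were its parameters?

Gamma(shape=3, rate=11)

Gamma–Poisson conjugacy: posterior shape = α + Σxᵢ, posterior rate = β + n.
So α = 63 − 60 = 3 and β = 19 − 8 = 11.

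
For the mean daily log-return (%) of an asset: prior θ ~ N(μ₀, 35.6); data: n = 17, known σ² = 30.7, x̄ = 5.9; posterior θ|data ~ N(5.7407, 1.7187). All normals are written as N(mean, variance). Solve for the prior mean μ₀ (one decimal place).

The posterior mean is a precision-weighted average: μ_n = (τ₀μ₀ + τ_data·x̄)/(τ₀+τ_data), with τ₀=1/σ₀² and τ_data=n/σ².
Here τ₀ = 1/35.6 = 0.028090 and τ_data = 17/30.7 = 0.553746, so τ_n = 0.581836.
Rearranging for μ₀: μ₀ = (μ_n·τ_n − τ_data·x̄)/τ₀ = (5.7407·0.581836 − 0.553746·5.9) / 0.028090 = 0.073045/0.028090 ≈ 2.6.

μ₀ = 2.6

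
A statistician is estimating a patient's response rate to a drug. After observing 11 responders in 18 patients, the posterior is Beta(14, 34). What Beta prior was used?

Beta is conjugate to the binomial likelihood: posterior = Beta(a+s, b+f).
Subtract the data counts: 14−11=3, 34−7=27.

Beta(3, 27)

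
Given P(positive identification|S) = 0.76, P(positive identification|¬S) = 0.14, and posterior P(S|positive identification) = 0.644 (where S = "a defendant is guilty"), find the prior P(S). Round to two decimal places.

P(S) = 0.25

In odds form, posterior odds = prior odds × likelihood ratio, so prior odds = posterior odds ÷ LR.
Posterior odds = 0.644/(1−0.644) = 1.8090. LR = 0.76/0.14 = 5.4286.
Prior odds = 1.8090/5.4286 = 0.3332, so P(S) = 0.3332/(1+0.3332) ≈ 0.25.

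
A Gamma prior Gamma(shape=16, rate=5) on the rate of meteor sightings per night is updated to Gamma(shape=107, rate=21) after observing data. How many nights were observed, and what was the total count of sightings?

Gamma–Poisson conjugacy: posterior shape = α + Σxᵢ, posterior rate = β + n.
Matching: Σxᵢ = 107 − 16 = 91 and n = 21 − 5 = 16.

n = 16 nights with total 91 sightings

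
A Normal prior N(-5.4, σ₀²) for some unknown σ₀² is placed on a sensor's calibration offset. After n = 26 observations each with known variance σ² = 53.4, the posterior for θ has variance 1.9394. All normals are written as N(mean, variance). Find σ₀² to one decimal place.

Posterior precision equals prior precision plus data precision: 1/σ_n² = 1/σ₀² + n/σ².
So 1/σ₀² = 1/1.9394 − 26/53.4 = 0.515623 − 0.486891 = 0.028732.
Hence σ₀² = 1/0.028732 ≈ 34.8.

σ₀² = 34.8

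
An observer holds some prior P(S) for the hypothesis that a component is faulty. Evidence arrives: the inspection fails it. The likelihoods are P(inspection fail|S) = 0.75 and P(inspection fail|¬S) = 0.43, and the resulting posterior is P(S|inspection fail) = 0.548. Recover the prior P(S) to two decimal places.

P(S) = 0.41

Bayes' rule in odds form gives O(S|E) = O(S)·[P(E|S)/P(E|¬S)], hence O(S) = O(S|E)/LR.
Posterior odds = 0.548/(1−0.548) = 1.2124. LR = 0.75/0.43 = 1.7442.
Prior odds = 1.2124/1.7442 = 0.6951, so P(S) = 0.6951/(1+0.6951) ≈ 0.41.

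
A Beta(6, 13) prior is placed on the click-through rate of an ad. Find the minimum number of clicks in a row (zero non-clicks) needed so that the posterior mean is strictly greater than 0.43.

After k clicks and 0 non-clicks the posterior is Beta(6+k, 13), with mean (6+k)/(6+13+k).
Set (6+k)/(19+k) > 0.43 and solve: k > (0.43·19 − 6)/(1 − 0.43) = 3.807.
The smallest integer exceeding 3.807 is 4, and checking k=4: (10)/(23) = 0.4348 > 0.43.

k = 4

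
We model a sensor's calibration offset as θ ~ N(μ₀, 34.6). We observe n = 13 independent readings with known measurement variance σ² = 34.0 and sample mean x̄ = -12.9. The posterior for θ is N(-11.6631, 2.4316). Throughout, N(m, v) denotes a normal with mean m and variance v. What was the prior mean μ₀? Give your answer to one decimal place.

With known observation variance, the Normal–Normal posterior has precision τ_n = τ₀ + n/σ² and mean μ_n = (τ₀μ₀ + (n/σ²)x̄)/τ_n.
Here τ₀ = 1/34.6 = 0.028902 and τ_data = 13/34.0 = 0.382353, so τ_n = 0.411255.
Rearranging for μ₀: μ₀ = (μ_n·τ_n − τ_data·x̄)/τ₀ = (-11.6631·0.411255 − 0.382353·-12.9) / 0.028902 = 0.135846/0.028902 ≈ 4.7.

μ₀ = 4.7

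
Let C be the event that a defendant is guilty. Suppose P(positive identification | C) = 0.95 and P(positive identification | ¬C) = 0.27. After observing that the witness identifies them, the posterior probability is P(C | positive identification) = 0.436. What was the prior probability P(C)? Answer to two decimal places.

Bayes' rule in odds form gives O(C|E) = O(C)·[P(E|C)/P(E|¬C)], hence O(C) = O(C|E)/LR.
Posterior odds = 0.436/(1−0.436) = 0.7730. LR = 0.95/0.27 = 3.5185.
Prior odds = 0.7730/3.5185 = 0.2197, so P(C) = 0.2197/(1+0.2197) ≈ 0.18.

P(C) = 0.18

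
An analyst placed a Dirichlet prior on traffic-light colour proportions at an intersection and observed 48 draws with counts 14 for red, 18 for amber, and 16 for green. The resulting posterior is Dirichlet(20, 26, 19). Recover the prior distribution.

For a Dirichlet(α) prior with multinomial counts c, the posterior is Dirichlet(α + c) componentwise.
Subtract each count from the matching posterior parameter: 20−14=6, 26−18=8, 19−16=3.

Dirichlet(6, 8, 3)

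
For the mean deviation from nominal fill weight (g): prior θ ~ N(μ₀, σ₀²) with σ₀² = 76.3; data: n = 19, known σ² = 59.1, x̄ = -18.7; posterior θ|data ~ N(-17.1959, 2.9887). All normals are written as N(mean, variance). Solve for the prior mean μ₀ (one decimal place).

The posterior mean is a precision-weighted average: μ_n = (τ₀μ₀ + τ_data·x̄)/(τ₀+τ_data), with τ₀=1/σ₀² and τ_data=n/σ².
Here τ₀ = 1/76.3 = 0.013106 and τ_data = 19/59.1 = 0.321489, so τ_n = 0.334595.
Rearranging for μ₀: μ₀ = (μ_n·τ_n − τ_data·x̄)/τ₀ = (-17.1959·0.334595 − 0.321489·-18.7) / 0.013106 = 0.258182/0.013106 ≈ 19.7.

μ₀ = 19.7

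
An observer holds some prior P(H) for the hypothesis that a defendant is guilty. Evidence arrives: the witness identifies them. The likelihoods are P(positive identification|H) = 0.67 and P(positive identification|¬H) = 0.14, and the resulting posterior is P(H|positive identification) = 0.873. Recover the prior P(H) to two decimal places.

P(H) = 0.59

Bayes' rule in odds form gives O(H|E) = O(H)·[P(E|H)/P(E|¬H)], hence O(H) = O(H|E)/LR.
Posterior odds = 0.873/(1−0.873) = 6.8740. LR = 0.67/0.14 = 4.7857.
Prior odds = 6.8740/4.7857 = 1.4364, so P(H) = 1.4364/(1+1.4364) ≈ 0.59.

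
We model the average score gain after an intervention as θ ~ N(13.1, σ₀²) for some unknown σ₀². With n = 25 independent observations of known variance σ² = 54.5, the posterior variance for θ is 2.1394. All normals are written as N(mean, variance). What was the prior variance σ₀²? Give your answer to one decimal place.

For the Normal–Normal model with known σ², precisions add: τ_n = τ₀ + n/σ².
So 1/σ₀² = 1/2.1394 − 25/54.5 = 0.467421 − 0.458716 = 0.008705.
Hence σ₀² = 1/0.008705 ≈ 114.9.

σ₀² = 114.9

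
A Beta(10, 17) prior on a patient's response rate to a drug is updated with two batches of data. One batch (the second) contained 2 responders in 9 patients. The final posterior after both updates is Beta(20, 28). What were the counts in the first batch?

8 responders and 4 non-responders

Sequential conjugate updates are equivalent to a single update on the pooled data, so total successes = posterior α − prior α and total failures = posterior β − prior β.
Total across both batches: 20−10=10 responders, 28−17=11 non-responders.
Subtract the second batch: 10−2=8 responders and 11−7=4 non-responders.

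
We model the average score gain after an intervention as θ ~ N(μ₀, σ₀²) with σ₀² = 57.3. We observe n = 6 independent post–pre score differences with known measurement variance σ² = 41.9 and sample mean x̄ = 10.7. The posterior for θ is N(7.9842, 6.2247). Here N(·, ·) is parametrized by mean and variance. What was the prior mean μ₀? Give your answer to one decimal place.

μ₀ = -14.3

With known observation variance, the Normal–Normal posterior has precision τ_n = τ₀ + n/σ² and mean μ_n = (τ₀μ₀ + (n/σ²)x̄)/τ_n.
Here τ₀ = 1/57.3 = 0.017452 and τ_data = 6/41.9 = 0.143198, so τ_n = 0.160650.
Rearranging for μ₀: μ₀ = (μ_n·τ_n − τ_data·x̄)/τ₀ = (7.9842·0.160650 − 0.143198·10.7) / 0.017452 = -0.249557/0.017452 ≈ -14.3.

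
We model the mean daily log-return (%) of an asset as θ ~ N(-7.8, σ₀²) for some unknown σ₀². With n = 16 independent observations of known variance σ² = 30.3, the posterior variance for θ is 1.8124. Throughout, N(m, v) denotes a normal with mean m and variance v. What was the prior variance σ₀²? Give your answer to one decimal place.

For the Normal–Normal model with known σ², precisions add: τ_n = τ₀ + n/σ².
So 1/σ₀² = 1/1.8124 − 16/30.3 = 0.551755 − 0.528053 = 0.023702.
Hence σ₀² = 1/0.023702 ≈ 42.2.

σ₀² = 42.2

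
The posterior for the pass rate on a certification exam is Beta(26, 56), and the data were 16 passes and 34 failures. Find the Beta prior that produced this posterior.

Under Beta–binomial conjugacy the posterior parameters are (α+s, β+f).
Subtract the data counts: 26−16=10, 56−34=22.

Beta(10, 22)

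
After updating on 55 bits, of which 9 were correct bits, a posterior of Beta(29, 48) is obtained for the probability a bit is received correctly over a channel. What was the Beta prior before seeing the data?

A Beta(a, b) prior with s successes and f failures in binomial data gives a Beta(a+s, b+f) posterior.
Subtract the data counts: 29−9=20, 48−46=2.

Beta(20, 2)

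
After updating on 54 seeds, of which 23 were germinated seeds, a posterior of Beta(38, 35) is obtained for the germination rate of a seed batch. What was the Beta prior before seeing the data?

Beta(15, 4)

Under Beta–binomial conjugacy the posterior parameters are (α+s, β+f).
Subtract the data counts: 38−23=15, 35−31=4.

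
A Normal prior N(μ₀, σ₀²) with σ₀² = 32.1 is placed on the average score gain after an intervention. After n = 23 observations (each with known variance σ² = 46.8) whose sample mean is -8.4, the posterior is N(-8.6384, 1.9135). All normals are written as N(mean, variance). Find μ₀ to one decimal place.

With known observation variance, the Normal–Normal posterior has precision τ_n = τ₀ + n/σ² and mean μ_n = (τ₀μ₀ + (n/σ²)x̄)/τ_n.
Here τ₀ = 1/32.1 = 0.031153 and τ_data = 23/46.8 = 0.491453, so τ_n = 0.522606.
Rearranging for μ₀: μ₀ = (μ_n·τ_n − τ_data·x̄)/τ₀ = (-8.6384·0.522606 − 0.491453·-8.4) / 0.031153 = -0.386274/0.031153 ≈ -12.4.

μ₀ = -12.4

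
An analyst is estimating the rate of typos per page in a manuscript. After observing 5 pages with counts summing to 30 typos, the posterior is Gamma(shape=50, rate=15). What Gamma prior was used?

A Gamma(α, β) prior (rate parametrization) on a Poisson rate with n observations summing to S gives posterior Gamma(α+S, β+n).
So α = 50 − 30 = 20 and β = 15 − 5 = 10.

Gamma(shape=20, rate=10)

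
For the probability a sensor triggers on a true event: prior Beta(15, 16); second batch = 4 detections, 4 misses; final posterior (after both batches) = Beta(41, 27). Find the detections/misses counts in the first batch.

Sequential conjugate updates are equivalent to a single update on the pooled data, so total successes = posterior α − prior α and total failures = posterior β − prior β.
Total across both batches: 41−15=26 detections, 27−16=11 misses.
Subtract the second batch: 26−4=22 detections and 11−4=7 misses.

22 detections and 7 misses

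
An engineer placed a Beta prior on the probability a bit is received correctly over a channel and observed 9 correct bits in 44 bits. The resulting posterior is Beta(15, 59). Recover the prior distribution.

Beta(6, 24)

Beta is conjugate to the binomial likelihood: posterior = Beta(a+s, b+f).
So a = 15 − 9 = 6 and b = 59 − 35 = 24.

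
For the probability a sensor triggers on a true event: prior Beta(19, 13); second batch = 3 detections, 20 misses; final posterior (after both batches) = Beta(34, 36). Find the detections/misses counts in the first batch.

Because Beta–binomial updating is additive in the counts, the combined data contributed (α_post−α_prior, β_post−β_prior) successes and failures.
Total across both batches: 34−19=15 detections, 36−13=23 misses.
Subtract the second batch: 15−3=12 detections and 23−20=3 misses.

12 detections and 3 misses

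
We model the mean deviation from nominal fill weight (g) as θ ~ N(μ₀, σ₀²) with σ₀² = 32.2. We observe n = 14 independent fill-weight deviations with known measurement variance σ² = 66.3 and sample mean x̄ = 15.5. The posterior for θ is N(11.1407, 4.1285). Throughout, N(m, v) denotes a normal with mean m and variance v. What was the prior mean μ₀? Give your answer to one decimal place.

The posterior mean is a precision-weighted average: μ_n = (τ₀μ₀ + τ_data·x̄)/(τ₀+τ_data), with τ₀=1/σ₀² and τ_data=n/σ².
Here τ₀ = 1/32.2 = 0.031056 and τ_data = 14/66.3 = 0.211161, so τ_n = 0.242217.
Rearranging for μ₀: μ₀ = (μ_n·τ_n − τ_data·x̄)/τ₀ = (11.1407·0.242217 − 0.211161·15.5) / 0.031056 = -0.574529/0.031056 ≈ -18.5.

μ₀ = -18.5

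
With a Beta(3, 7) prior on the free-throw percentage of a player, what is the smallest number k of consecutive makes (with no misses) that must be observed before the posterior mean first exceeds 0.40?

After k makes and 0 misses the posterior is Beta(3+k, 7), with mean (3+k)/(3+7+k).
Set (3+k)/(10+k) > 0.40 and solve: k > (0.40·10 − 3)/(1 − 0.40) = 1.667.
The smallest integer exceeding 1.667 is 2, and checking k=2: (5)/(12) = 0.4167 > 0.40.

k = 2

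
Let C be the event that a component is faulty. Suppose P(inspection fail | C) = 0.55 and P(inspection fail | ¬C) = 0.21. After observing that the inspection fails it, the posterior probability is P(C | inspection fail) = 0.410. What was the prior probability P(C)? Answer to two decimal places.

In odds form, posterior odds = prior odds × likelihood ratio, so prior odds = posterior odds ÷ LR.
Posterior odds = 0.410/(1−0.410) = 0.6949. LR = 0.55/0.21 = 2.6190.
Prior odds = 0.6949/2.6190 = 0.2653, so P(C) = 0.2653/(1+0.2653) ≈ 0.21.

P(C) = 0.21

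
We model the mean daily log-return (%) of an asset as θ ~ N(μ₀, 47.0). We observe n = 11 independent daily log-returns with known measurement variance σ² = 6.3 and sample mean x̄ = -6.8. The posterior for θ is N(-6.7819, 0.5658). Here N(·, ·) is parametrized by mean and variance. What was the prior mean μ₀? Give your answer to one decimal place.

The posterior mean is a precision-weighted average: μ_n = (τ₀μ₀ + τ_data·x̄)/(τ₀+τ_data), with τ₀=1/σ₀² and τ_data=n/σ².
Here τ₀ = 1/47.0 = 0.021277 and τ_data = 11/6.3 = 1.746032, so τ_n = 1.767309.
Rearranging for μ₀: μ₀ = (μ_n·τ_n − τ_data·x̄)/τ₀ = (-6.7819·1.767309 − 1.746032·-6.8) / 0.021277 = -0.112695/0.021277 ≈ -5.3.

μ₀ = -5.3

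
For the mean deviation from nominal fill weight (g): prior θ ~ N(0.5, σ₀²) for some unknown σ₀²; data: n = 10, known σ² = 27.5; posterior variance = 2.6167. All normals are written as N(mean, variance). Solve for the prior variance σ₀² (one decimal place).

Posterior precision equals prior precision plus data precision: 1/σ_n² = 1/σ₀² + n/σ².
So 1/σ₀² = 1/2.6167 − 10/27.5 = 0.382161 − 0.363636 = 0.018525.
Hence σ₀² = 1/0.018525 ≈ 54.0.

σ₀² = 54.0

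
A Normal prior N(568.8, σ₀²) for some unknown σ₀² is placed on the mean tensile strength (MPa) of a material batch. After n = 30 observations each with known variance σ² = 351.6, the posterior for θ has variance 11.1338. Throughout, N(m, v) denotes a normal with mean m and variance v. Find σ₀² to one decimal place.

σ₀² = 222.6

For the Normal–Normal model with known σ², precisions add: τ_n = τ₀ + n/σ².
So 1/σ₀² = 1/11.1338 − 30/351.6 = 0.089817 − 0.085324 = 0.004493.
Hence σ₀² = 1/0.004493 ≈ 222.6.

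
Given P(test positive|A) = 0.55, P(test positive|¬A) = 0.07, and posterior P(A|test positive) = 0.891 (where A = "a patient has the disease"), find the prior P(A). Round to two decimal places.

P(A) = 0.51

Bayes' rule in odds form gives O(A|E) = O(A)·[P(E|A)/P(E|¬A)], hence O(A) = O(A|E)/LR.
Posterior odds = 0.891/(1−0.891) = 8.1743. LR = 0.55/0.07 = 7.8571.
Prior odds = 8.1743/7.8571 = 1.0404, so P(A) = 1.0404/(1+1.0404) ≈ 0.51.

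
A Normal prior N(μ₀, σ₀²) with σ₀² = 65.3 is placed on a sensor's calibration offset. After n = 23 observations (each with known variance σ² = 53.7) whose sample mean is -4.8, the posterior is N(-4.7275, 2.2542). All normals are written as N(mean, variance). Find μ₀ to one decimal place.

μ₀ = -2.7

The posterior mean is a precision-weighted average: μ_n = (τ₀μ₀ + τ_data·x̄)/(τ₀+τ_data), with τ₀=1/σ₀² and τ_data=n/σ².
Here τ₀ = 1/65.3 = 0.015314 and τ_data = 23/53.7 = 0.428305, so τ_n = 0.443619.
Rearranging for μ₀: μ₀ = (μ_n·τ_n − τ_data·x̄)/τ₀ = (-4.7275·0.443619 − 0.428305·-4.8) / 0.015314 = -0.041345/0.015314 ≈ -2.7.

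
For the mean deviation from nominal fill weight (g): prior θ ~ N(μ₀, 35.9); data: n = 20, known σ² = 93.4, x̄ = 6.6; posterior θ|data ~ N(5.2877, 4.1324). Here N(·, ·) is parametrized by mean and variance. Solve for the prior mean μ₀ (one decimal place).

μ₀ = -4.8

The posterior mean is a precision-weighted average: μ_n = (τ₀μ₀ + τ_data·x̄)/(τ₀+τ_data), with τ₀=1/σ₀² and τ_data=n/σ².
Here τ₀ = 1/35.9 = 0.027855 and τ_data = 20/93.4 = 0.214133, so τ_n = 0.241988.
Rearranging for μ₀: μ₀ = (μ_n·τ_n − τ_data·x̄)/τ₀ = (5.2877·0.241988 − 0.214133·6.6) / 0.027855 = -0.133718/0.027855 ≈ -4.8.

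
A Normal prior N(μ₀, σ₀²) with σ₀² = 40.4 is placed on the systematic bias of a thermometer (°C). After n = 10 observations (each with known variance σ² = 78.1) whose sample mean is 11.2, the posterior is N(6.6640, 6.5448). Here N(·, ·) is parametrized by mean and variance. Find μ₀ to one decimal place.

The posterior mean is a precision-weighted average: μ_n = (τ₀μ₀ + τ_data·x̄)/(τ₀+τ_data), with τ₀=1/σ₀² and τ_data=n/σ².
Here τ₀ = 1/40.4 = 0.024752 and τ_data = 10/78.1 = 0.128041, so τ_n = 0.152793.
Rearranging for μ₀: μ₀ = (μ_n·τ_n − τ_data·x̄)/τ₀ = (6.6640·0.152793 − 0.128041·11.2) / 0.024752 = -0.415847/0.024752 ≈ -16.8.

μ₀ = -16.8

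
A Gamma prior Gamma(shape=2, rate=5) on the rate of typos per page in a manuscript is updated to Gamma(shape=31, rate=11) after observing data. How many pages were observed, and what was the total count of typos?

n = 6 pages with total 29 typos

A Gamma(α, β) prior (rate parametrization) on a Poisson rate with n observations summing to S gives posterior Gamma(α+S, β+n).
Matching: Σxᵢ = 31 − 2 = 29 and n = 11 − 5 = 6.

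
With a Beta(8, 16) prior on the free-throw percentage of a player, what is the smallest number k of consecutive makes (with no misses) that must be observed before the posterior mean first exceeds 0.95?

After k makes and 0 misses the posterior is Beta(8+k, 16), with mean (8+k)/(8+16+k).
Set (8+k)/(24+k) > 0.95 and solve: k > (0.95·24 − 8)/(1 − 0.95) = 296.000.
The smallest integer exceeding 296.000 is 297.

k = 297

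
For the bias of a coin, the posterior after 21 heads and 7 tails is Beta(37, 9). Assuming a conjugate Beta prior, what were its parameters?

Beta(16, 2)

A Beta(a, b) prior with s successes and f failures in binomial data gives a Beta(a+s, b+f) posterior.
So a = 37 − 21 = 16 and b = 9 − 7 = 2.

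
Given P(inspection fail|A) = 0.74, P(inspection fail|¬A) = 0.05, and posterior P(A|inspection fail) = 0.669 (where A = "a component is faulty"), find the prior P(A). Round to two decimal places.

In odds form, posterior odds = prior odds × likelihood ratio, so prior odds = posterior odds ÷ LR.
Posterior odds = 0.669/(1−0.669) = 2.0211. LR = 0.74/0.05 = 14.8000.
Prior odds = 2.0211/14.8000 = 0.1366, so P(A) = 0.1366/(1+0.1366) ≈ 0.12.

P(A) = 0.12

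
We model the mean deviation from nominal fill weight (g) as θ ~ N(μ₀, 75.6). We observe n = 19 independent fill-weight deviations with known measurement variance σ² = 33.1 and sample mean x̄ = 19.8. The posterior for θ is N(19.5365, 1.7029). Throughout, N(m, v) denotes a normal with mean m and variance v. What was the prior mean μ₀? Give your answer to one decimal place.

μ₀ = 8.1

With known observation variance, the Normal–Normal posterior has precision τ_n = τ₀ + n/σ² and mean μ_n = (τ₀μ₀ + (n/σ²)x̄)/τ_n.
Here τ₀ = 1/75.6 = 0.013228 and τ_data = 19/33.1 = 0.574018, so τ_n = 0.587246.
Rearranging for μ₀: μ₀ = (μ_n·τ_n − τ_data·x̄)/τ₀ = (19.5365·0.587246 − 0.574018·19.8) / 0.013228 = 0.107175/0.013228 ≈ 8.1.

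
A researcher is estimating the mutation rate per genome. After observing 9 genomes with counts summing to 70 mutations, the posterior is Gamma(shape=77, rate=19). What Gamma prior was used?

A Gamma(α, β) prior (rate parametrization) on a Poisson rate with n observations summing to S gives posterior Gamma(α+S, β+n).
So α = 77 − 70 = 7 and β = 19 − 9 = 10.

Gamma(shape=7, rate=10)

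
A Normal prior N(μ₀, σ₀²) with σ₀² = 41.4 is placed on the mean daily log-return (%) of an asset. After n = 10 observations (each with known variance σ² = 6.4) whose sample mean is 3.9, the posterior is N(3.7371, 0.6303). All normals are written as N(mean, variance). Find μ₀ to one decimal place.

With known observation variance, the Normal–Normal posterior has precision τ_n = τ₀ + n/σ² and mean μ_n = (τ₀μ₀ + (n/σ²)x̄)/τ_n.
Here τ₀ = 1/41.4 = 0.024155 and τ_data = 10/6.4 = 1.562500, so τ_n = 1.586655.
Rearranging for μ₀: μ₀ = (μ_n·τ_n − τ_data·x̄)/τ₀ = (3.7371·1.586655 − 1.562500·3.9) / 0.024155 = -0.164262/0.024155 ≈ -6.8.

μ₀ = -6.8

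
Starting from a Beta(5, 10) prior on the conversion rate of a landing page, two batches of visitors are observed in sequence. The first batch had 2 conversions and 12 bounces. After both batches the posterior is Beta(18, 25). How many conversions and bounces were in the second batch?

11 conversions and 3 bounces

Sequential conjugate updates are equivalent to a single update on the pooled data, so total successes = posterior α − prior α and total failures = posterior β − prior β.
Total across both batches: 18−5=13 conversions, 25−10=15 bounces.
Subtract the first batch: 13−2=11 conversions and 15−12=3 bounces.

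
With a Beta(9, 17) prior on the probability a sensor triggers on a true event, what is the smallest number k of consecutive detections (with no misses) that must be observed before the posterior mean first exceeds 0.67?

k = 26

After k detections and 0 misses the posterior is Beta(9+k, 17), with mean (9+k)/(9+17+k).
Set (9+k)/(26+k) > 0.67 and solve: k > (0.67·26 − 9)/(1 − 0.67) = 25.515.
The smallest integer exceeding 25.515 is 26.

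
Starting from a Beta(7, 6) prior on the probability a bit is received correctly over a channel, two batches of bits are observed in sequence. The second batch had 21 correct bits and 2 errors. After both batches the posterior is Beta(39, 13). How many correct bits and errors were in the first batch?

11 correct bits and 5 errors

Because Beta–binomial updating is additive in the counts, the combined data contributed (α_post−α_prior, β_post−β_prior) successes and failures.
Total across both batches: 39−7=32 correct bits, 13−6=7 errors.
Subtract the second batch: 32−21=11 correct bits and 7−2=5 errors.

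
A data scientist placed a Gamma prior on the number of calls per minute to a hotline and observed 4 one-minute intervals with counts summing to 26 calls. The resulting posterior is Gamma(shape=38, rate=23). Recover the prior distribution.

Gamma(shape=12, rate=19)

Gamma–Poisson conjugacy: posterior shape = α + Σxᵢ, posterior rate = β + n.
So α = 38 − 26 = 12 and β = 23 − 4 = 19.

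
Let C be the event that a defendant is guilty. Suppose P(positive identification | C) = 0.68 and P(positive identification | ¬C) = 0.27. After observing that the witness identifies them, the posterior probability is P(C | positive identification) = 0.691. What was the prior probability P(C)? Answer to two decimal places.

P(C) = 0.47

Bayes' rule in odds form gives O(C|E) = O(C)·[P(E|C)/P(E|¬C)], hence O(C) = O(C|E)/LR.
Posterior odds = 0.691/(1−0.691) = 2.2362. LR = 0.68/0.27 = 2.5185.
Prior odds = 2.2362/2.5185 = 0.8879, so P(C) = 0.8879/(1+0.8879) ≈ 0.47.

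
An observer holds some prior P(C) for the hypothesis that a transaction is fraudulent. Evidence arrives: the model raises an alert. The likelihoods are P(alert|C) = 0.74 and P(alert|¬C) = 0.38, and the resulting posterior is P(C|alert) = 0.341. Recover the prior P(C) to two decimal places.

P(C) = 0.21

In odds form, posterior odds = prior odds × likelihood ratio, so prior odds = posterior odds ÷ LR.
Posterior odds = 0.341/(1−0.341) = 0.5175. LR = 0.74/0.38 = 1.9474.
Prior odds = 0.5175/1.9474 = 0.2657, so P(C) = 0.2657/(1+0.2657) ≈ 0.21.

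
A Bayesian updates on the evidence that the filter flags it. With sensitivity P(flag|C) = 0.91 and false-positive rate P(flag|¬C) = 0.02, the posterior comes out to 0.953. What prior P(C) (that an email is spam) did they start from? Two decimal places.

P(C) = 0.31

In odds form, posterior odds = prior odds × likelihood ratio, so prior odds = posterior odds ÷ LR.
Posterior odds = 0.953/(1−0.953) = 20.2766. LR = 0.91/0.02 = 45.5000.
Prior odds = 20.2766/45.5000 = 0.4456, so P(C) = 0.4456/(1+0.4456) ≈ 0.31.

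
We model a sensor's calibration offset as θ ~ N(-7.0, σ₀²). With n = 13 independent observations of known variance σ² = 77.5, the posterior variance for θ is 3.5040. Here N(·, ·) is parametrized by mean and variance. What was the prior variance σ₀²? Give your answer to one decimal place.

σ₀² = 8.5

For the Normal–Normal model with known σ², precisions add: τ_n = τ₀ + n/σ².
So 1/σ₀² = 1/3.5040 − 13/77.5 = 0.285388 − 0.167742 = 0.117646.
Hence σ₀² = 1/0.117646 ≈ 8.5.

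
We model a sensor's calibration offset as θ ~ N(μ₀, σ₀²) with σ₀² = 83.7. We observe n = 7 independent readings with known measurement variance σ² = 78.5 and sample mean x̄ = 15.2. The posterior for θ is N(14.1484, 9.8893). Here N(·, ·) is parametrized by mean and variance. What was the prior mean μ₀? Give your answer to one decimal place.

The posterior mean is a precision-weighted average: μ_n = (τ₀μ₀ + τ_data·x̄)/(τ₀+τ_data), with τ₀=1/σ₀² and τ_data=n/σ².
Here τ₀ = 1/83.7 = 0.011947 and τ_data = 7/78.5 = 0.089172, so τ_n = 0.101119.
Rearranging for μ₀: μ₀ = (μ_n·τ_n − τ_data·x̄)/τ₀ = (14.1484·0.101119 − 0.089172·15.2) / 0.011947 = 0.075258/0.011947 ≈ 6.3.

μ₀ = 6.3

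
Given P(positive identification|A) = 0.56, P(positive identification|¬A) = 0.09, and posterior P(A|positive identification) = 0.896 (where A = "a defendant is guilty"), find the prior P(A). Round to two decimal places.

P(A) = 0.58

In odds form, posterior odds = prior odds × likelihood ratio, so prior odds = posterior odds ÷ LR.
Posterior odds = 0.896/(1−0.896) = 8.6154. LR = 0.56/0.09 = 6.2222.
Prior odds = 8.6154/6.2222 = 1.3846, so P(A) = 1.3846/(1+1.3846) ≈ 0.58.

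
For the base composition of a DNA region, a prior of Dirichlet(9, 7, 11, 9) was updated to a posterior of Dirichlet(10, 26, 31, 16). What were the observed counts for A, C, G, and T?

For a Dirichlet(α) prior with multinomial counts c, the posterior is Dirichlet(α + c) componentwise.
Counts are posterior − prior componentwise: 10−9=1, 26−7=19, 31−11=20, 16−9=7.

counts (1, 19, 20, 7)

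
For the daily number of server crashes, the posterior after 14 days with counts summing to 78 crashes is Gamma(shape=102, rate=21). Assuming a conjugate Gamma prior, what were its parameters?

A Gamma(α, β) prior (rate parametrization) on a Poisson rate with n observations summing to S gives posterior Gamma(α+S, β+n).
So α = 102 − 78 = 24 and β = 21 − 14 = 7.

Gamma(shape=24, rate=7)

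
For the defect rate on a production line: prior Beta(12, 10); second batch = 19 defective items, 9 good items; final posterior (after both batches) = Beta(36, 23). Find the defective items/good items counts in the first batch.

Because Beta–binomial updating is additive in the counts, the combined data contributed (α_post−α_prior, β_post−β_prior) successes and failures.
Total across both batches: 36−12=24 defective items, 23−10=13 good items.
Subtract the second batch: 24−19=5 defective items and 13−9=4 good items.

5 defective items and 4 good items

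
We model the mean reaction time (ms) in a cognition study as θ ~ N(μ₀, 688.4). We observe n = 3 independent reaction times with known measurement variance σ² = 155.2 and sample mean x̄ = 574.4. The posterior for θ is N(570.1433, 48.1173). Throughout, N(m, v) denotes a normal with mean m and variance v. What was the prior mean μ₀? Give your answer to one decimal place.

The posterior mean is a precision-weighted average: μ_n = (τ₀μ₀ + τ_data·x̄)/(τ₀+τ_data), with τ₀=1/σ₀² and τ_data=n/σ².
Here τ₀ = 1/688.4 = 0.001453 and τ_data = 3/155.2 = 0.019330, so τ_n = 0.020783.
Rearranging for μ₀: μ₀ = (μ_n·τ_n − τ_data·x̄)/τ₀ = (570.1433·0.020783 − 0.019330·574.4) / 0.001453 = 0.746136/0.001453 ≈ 513.5.

μ₀ = 513.5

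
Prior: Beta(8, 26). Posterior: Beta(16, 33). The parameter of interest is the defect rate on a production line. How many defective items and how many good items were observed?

Under Beta–binomial conjugacy the posterior parameters are (α+s, β+f).
So s = 16 − 8 = 8 and f = 33 − 26 = 7.

8 defective items and 7 good items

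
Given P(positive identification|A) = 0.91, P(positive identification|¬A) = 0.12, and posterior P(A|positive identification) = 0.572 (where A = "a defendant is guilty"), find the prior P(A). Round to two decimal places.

In odds form, posterior odds = prior odds × likelihood ratio, so prior odds = posterior odds ÷ LR.
Posterior odds = 0.572/(1−0.572) = 1.3364. LR = 0.91/0.12 = 7.5833.
Prior odds = 1.3364/7.5833 = 0.1762, so P(A) = 0.1762/(1+0.1762) ≈ 0.15.

P(A) = 0.15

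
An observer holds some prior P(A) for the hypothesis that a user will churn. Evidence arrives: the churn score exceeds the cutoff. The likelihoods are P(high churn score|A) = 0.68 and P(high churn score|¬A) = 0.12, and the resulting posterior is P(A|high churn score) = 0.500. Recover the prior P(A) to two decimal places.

Bayes' rule in odds form gives O(A|E) = O(A)·[P(E|A)/P(E|¬A)], hence O(A) = O(A|E)/LR.
Posterior odds = 0.500/(1−0.500) = 1.0000. LR = 0.68/0.12 = 5.6667.
Prior odds = 1.0000/5.6667 = 0.1765, so P(A) = 0.1765/(1+0.1765) ≈ 0.15.

P(A) = 0.15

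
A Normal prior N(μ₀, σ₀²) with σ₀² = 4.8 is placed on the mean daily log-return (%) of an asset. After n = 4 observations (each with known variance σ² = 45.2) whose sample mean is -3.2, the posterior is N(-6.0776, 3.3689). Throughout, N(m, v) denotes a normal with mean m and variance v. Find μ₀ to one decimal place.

μ₀ = -7.3

With known observation variance, the Normal–Normal posterior has precision τ_n = τ₀ + n/σ² and mean μ_n = (τ₀μ₀ + (n/σ²)x̄)/τ_n.
Here τ₀ = 1/4.8 = 0.208333 and τ_data = 4/45.2 = 0.088496, so τ_n = 0.296829.
Rearranging for μ₀: μ₀ = (μ_n·τ_n − τ_data·x̄)/τ₀ = (-6.0776·0.296829 − 0.088496·-3.2) / 0.208333 = -1.520821/0.208333 ≈ -7.3.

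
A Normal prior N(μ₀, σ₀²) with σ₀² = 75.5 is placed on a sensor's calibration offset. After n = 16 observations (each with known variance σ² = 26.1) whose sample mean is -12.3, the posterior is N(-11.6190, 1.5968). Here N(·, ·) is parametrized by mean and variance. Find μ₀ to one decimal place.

μ₀ = 19.9

The posterior mean is a precision-weighted average: μ_n = (τ₀μ₀ + τ_data·x̄)/(τ₀+τ_data), with τ₀=1/σ₀² and τ_data=n/σ².
Here τ₀ = 1/75.5 = 0.013245 and τ_data = 16/26.1 = 0.613027, so τ_n = 0.626272.
Rearranging for μ₀: μ₀ = (μ_n·τ_n − τ_data·x̄)/τ₀ = (-11.6190·0.626272 − 0.613027·-12.3) / 0.013245 = 0.263578/0.013245 ≈ 19.9.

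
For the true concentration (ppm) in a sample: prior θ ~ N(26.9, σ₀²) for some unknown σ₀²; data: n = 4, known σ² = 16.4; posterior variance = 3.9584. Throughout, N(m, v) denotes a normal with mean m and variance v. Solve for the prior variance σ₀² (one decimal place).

σ₀² = 114.6

For the Normal–Normal model with known σ², precisions add: τ_n = τ₀ + n/σ².
So 1/σ₀² = 1/3.9584 − 4/16.4 = 0.252627 − 0.243902 = 0.008725.
Hence σ₀² = 1/0.008725 ≈ 114.6.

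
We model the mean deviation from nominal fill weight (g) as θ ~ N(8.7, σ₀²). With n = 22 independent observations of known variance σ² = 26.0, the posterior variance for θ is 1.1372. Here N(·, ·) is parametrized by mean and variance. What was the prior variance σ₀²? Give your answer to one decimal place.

For the Normal–Normal model with known σ², precisions add: τ_n = τ₀ + n/σ².
So 1/σ₀² = 1/1.1372 − 22/26.0 = 0.879353 − 0.846154 = 0.033199.
Hence σ₀² = 1/0.033199 ≈ 30.1.

σ₀² = 30.1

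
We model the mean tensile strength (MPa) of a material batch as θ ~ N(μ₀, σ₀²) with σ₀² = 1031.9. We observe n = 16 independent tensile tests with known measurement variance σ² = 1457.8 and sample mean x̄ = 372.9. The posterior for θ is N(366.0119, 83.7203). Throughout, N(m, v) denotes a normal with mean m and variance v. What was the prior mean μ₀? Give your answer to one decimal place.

The posterior mean is a precision-weighted average: μ_n = (τ₀μ₀ + τ_data·x̄)/(τ₀+τ_data), with τ₀=1/σ₀² and τ_data=n/σ².
Here τ₀ = 1/1031.9 = 0.000969 and τ_data = 16/1457.8 = 0.010975, so τ_n = 0.011944.
Rearranging for μ₀: μ₀ = (μ_n·τ_n − τ_data·x̄)/τ₀ = (366.0119·0.011944 − 0.010975·372.9) / 0.000969 = 0.279069/0.000969 ≈ 288.0.

μ₀ = 288.0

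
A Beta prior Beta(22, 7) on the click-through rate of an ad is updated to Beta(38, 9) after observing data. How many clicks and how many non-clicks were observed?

16 clicks and 2 non-clicks

Under Beta–binomial conjugacy the posterior parameters are (a+s, b+f).
So s = 38 − 22 = 16 and f = 9 − 7 = 2.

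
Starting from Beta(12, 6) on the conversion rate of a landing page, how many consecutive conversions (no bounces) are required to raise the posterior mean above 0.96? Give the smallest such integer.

k = 133

After k conversions and 0 bounces the posterior is Beta(12+k, 6), with mean (12+k)/(12+6+k).
Set (12+k)/(18+k) > 0.96 and solve: k > (0.96·18 − 12)/(1 − 0.96) = 132.000.
The smallest integer exceeding 132.000 is 133.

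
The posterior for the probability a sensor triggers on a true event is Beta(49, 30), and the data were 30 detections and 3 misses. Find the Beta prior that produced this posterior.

Under Beta–binomial conjugacy the posterior parameters are (a+s, b+f).
So a = 49 − 30 = 19 and b = 30 − 3 = 27.

Beta(19, 27)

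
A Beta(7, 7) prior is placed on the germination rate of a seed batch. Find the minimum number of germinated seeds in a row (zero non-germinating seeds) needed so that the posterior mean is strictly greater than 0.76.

After k germinated seeds and 0 non-germinating seeds the posterior is Beta(7+k, 7), with mean (7+k)/(7+7+k).
Set (7+k)/(14+k) > 0.76 and solve: k > (0.76·14 − 7)/(1 − 0.76) = 15.167.
The smallest integer exceeding 15.167 is 16, and checking k=16: (23)/(30) = 0.7667 > 0.76.

k = 16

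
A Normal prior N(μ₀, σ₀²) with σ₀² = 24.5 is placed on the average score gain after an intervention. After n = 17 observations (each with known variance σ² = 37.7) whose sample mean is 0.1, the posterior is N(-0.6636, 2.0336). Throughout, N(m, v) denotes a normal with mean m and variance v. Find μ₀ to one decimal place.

With known observation variance, the Normal–Normal posterior has precision τ_n = τ₀ + n/σ² and mean μ_n = (τ₀μ₀ + (n/σ²)x̄)/τ_n.
Here τ₀ = 1/24.5 = 0.040816 and τ_data = 17/37.7 = 0.450928, so τ_n = 0.491744.
Rearranging for μ₀: μ₀ = (μ_n·τ_n − τ_data·x̄)/τ₀ = (-0.6636·0.491744 − 0.450928·0.1) / 0.040816 = -0.371414/0.040816 ≈ -9.1.

μ₀ = -9.1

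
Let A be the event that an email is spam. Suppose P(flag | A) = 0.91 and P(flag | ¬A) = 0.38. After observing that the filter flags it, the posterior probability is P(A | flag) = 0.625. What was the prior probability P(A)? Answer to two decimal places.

P(A) = 0.41

In odds form, posterior odds = prior odds × likelihood ratio, so prior odds = posterior odds ÷ LR.
Posterior odds = 0.625/(1−0.625) = 1.6667. LR = 0.91/0.38 = 2.3947.
Prior odds = 1.6667/2.3947 = 0.6960, so P(A) = 0.6960/(1+0.6960) ≈ 0.41.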